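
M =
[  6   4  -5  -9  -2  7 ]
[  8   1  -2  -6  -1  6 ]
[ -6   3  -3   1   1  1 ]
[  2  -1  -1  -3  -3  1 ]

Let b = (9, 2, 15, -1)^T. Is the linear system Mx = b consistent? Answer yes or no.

Row reduce the augmented matrix [M | b].
R2 ← R2 − (4/3)·R1: [0, -13/3, 14/3, 6, 5/3, -10/3, -10]
R3 ← R3 + R1: [0, 7, -8, -8, -1, 8, 24]
R4 ← R4 − (1/3)·R1: [0, -7/3, 2/3, 0, -7/3, -4/3, -4]
R3 ← R3 + (21/13)·R2: [0, 0, -6/13, 22/13, 22/13, 34/13, 102/13]
R4 ← R4 − (7/13)·R2: [0, 0, -24/13, -42/13, -42/13, 6/13, 18/13]
R4 ← R4 − (4)·R3: [0, 0, 0, -10, -10, -10, -30]
The echelon form has 4 nonzero rows, and every pivot lies in the first 6 columns, so rank(M) = rank([M|b]) = 4.
The system is consistent.

yes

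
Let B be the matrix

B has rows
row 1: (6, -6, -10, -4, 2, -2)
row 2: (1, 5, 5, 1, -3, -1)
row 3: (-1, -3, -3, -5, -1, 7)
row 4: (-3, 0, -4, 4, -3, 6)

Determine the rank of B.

4

Row reduce to echelon form.
R2 ← R2 − (1/6)·R1: [0, 6, 20/3, 5/3, -10/3, -2/3]
R3 ← R3 + (1/6)·R1: [0, -4, -14/3, -17/3, -2/3, 20/3]
R4 ← R4 + (1/2)·R1: [0, -3, -9, 2, -2, 5]
R3 ← R3 + (2/3)·R2: [0, 0, -2/9, -41/9, -26/9, 56/9]
R4 ← R4 + (1/2)·R2: [0, 0, -17/3, 17/6, -11/3, 14/3]
R4 ← R4 − (51/2)·R3: [0, 0, 0, 119, 70, -154]
Echelon form has 4 nonzero rows, so rank(B) = 4.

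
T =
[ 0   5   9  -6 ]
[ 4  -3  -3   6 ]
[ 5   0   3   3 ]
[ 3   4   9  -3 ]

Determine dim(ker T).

2

Row reduce to echelon form.
Swap R1 ↔ R2
R3 ← R3 − (5/4)·R1: [0, 15/4, 27/4, -9/2]
R4 ← R4 − (3/4)·R1: [0, 25/4, 45/4, -15/2]
R3 ← R3 − (3/4)·R2: [0, 0, 0, 0]
R4 ← R4 − (5/4)·R2: [0, 0, 0, 0]
2 nonzero rows, so rank(T) = 2.
T has 4 columns; by rank–nullity, nullity = 4 − 2 = 2.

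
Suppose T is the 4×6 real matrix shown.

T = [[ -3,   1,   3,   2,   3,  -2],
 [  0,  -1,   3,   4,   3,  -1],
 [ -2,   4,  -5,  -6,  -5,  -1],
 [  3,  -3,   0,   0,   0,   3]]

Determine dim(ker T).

Row reduce to echelon form.
R3 ← R3 − (2/3)·R1: [0, 10/3, -7, -22/3, -7, 1/3]
R4 ← R4 + R1: [0, -2, 3, 2, 3, 1]
R3 ← R3 + (10/3)·R2: [0, 0, 3, 6, 3, -3]
R4 ← R4 − (2)·R2: [0, 0, -3, -6, -3, 3]
R4 ← R4 + R3: [0, 0, 0, 0, 0, 0]
3 nonzero rows, so rank(T) = 3.
T has 6 columns; by rank–nullity, nullity = 6 − 3 = 3.

3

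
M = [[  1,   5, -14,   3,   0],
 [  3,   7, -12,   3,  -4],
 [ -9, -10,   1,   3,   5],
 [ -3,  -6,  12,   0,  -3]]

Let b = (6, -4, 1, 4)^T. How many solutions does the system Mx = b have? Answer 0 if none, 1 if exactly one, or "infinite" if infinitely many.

Row reduce the augmented matrix [M | b].
R2 ← R2 − (3)·R1: [0, -8, 30, -6, -4, -22]
R3 ← R3 + (9)·R1: [0, 35, -125, 30, 5, 55]
R4 ← R4 + (3)·R1: [0, 9, -30, 9, -3, 22]
R3 ← R3 + (35/8)·R2: [0, 0, 25/4, 15/4, -25/2, -165/4]
R4 ← R4 + (9/8)·R2: [0, 0, 15/4, 9/4, -15/2, -11/4]
R4 ← R4 − (3/5)·R3: [0, 0, 0, 0, 0, 22]
The echelon form has 4 nonzero rows; the last pivot sits in the augmented column, so rank(M) = 3 but rank([M|b]) = 4.
Since the ranks differ, the system is inconsistent.
It has no solutions.

0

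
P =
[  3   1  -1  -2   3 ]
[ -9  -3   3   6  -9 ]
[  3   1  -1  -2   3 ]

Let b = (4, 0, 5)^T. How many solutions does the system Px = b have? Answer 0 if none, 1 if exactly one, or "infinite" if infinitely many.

0

Row reduce the augmented matrix [P | b].
R2 ← R2 + (3)·R1: [0, 0, 0, 0, 0, 12]
R3 ← R3 − R1: [0, 0, 0, 0, 0, 1]
R3 ← R3 − (1/12)·R2: [0, 0, 0, 0, 0, 0]
The echelon form has 2 nonzero rows; the last pivot sits in the augmented column, so rank(P) = 1 but rank([P|b]) = 2.
Since the ranks differ, the system is inconsistent.
It has no solutions.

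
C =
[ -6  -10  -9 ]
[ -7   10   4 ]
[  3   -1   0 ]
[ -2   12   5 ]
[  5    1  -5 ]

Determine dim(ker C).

Row reduce to echelon form.
R2 ← R2 − (7/6)·R1: [0, 65/3, 29/2]
R3 ← R3 + (1/2)·R1: [0, -6, -9/2]
R4 ← R4 − (1/3)·R1: [0, 46/3, 8]
R5 ← R5 + (5/6)·R1: [0, -22/3, -25/2]
R3 ← R3 + (18/65)·R2: [0, 0, -63/130]
R4 ← R4 − (46/65)·R2: [0, 0, -147/65]
R5 ← R5 + (22/65)·R2: [0, 0, -987/130]
R4 ← R4 − (14/3)·R3: [0, 0, 0]
R5 ← R5 − (47/3)·R3: [0, 0, 0]
3 nonzero rows, so rank(C) = 3.
C has 3 columns; by rank–nullity, nullity = 3 − 3 = 0.

0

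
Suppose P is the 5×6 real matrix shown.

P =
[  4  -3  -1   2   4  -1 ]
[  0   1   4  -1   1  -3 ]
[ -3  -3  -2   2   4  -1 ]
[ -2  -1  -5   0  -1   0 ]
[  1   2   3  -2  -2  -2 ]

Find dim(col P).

Row reduce to echelon form.
R3 ← R3 + (3/4)·R1: [0, -21/4, -11/4, 7/2, 7, -7/4]
R4 ← R4 + (1/2)·R1: [0, -5/2, -11/2, 1, 1, -1/2]
R5 ← R5 − (1/4)·R1: [0, 11/4, 13/4, -5/2, -3, -7/4]
R3 ← R3 + (21/4)·R2: [0, 0, 73/4, -7/4, 49/4, -35/2]
R4 ← R4 + (5/2)·R2: [0, 0, 9/2, -3/2, 7/2, -8]
R5 ← R5 − (11/4)·R2: [0, 0, -31/4, 1/4, -23/4, 13/2]
R4 ← R4 − (18/73)·R3: [0, 0, 0, -78/73, 35/73, -269/73]
R5 ← R5 + (31/73)·R3: [0, 0, 0, -36/73, -40/73, -68/73]
R5 ← R5 − (6/13)·R4: [0, 0, 0, 0, -10/13, 10/13]
Echelon form has 5 nonzero rows, so rank(P) = 5.
The column space has dimension equal to the rank: 5.

5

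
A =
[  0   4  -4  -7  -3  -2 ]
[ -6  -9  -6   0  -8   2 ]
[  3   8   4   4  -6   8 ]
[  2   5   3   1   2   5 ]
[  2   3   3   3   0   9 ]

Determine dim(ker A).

1

Row reduce to echelon form.
Swap R1 ↔ R2
R3 ← R3 + (1/2)·R1: [0, 7/2, 1, 4, -10, 9]
R4 ← R4 + (1/3)·R1: [0, 2, 1, 1, -2/3, 17/3]
R5 ← R5 + (1/3)·R1: [0, 0, 1, 3, -8/3, 29/3]
R3 ← R3 − (7/8)·R2: [0, 0, 9/2, 81/8, -59/8, 43/4]
R4 ← R4 − (1/2)·R2: [0, 0, 3, 9/2, 5/6, 20/3]
R4 ← R4 − (2/3)·R3: [0, 0, 0, -9/4, 23/4, -1/2]
R5 ← R5 − (2/9)·R3: [0, 0, 0, 3/4, -37/36, 131/18]
R5 ← R5 + (1/3)·R4: [0, 0, 0, 0, 8/9, 64/9]
5 nonzero rows, so rank(A) = 5.
A has 6 columns; by rank–nullity, nullity = 6 − 5 = 1.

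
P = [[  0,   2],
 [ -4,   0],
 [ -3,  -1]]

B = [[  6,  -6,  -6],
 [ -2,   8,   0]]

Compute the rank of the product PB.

2

First compute PB:
[[ -4,  16,   0],
 [-24,  24,  24],
 [-16,  10,  18]]
Now row reduce the product.
R2 ← R2 − (6)·R1: [0, -72, 24]
R3 ← R3 − (4)·R1: [0, -54, 18]
R3 ← R3 − (3/4)·R2: [0, 0, 0]
2 nonzero rows, so rank(PB) = 2.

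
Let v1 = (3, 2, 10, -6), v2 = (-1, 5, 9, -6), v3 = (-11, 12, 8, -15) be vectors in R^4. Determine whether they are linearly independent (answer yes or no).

Form the matrix with these vectors as rows and row reduce.
R2 ← R2 + (1/3)·R1: [0, 17/3, 37/3, -8]
R3 ← R3 + (11/3)·R1: [0, 58/3, 134/3, -37]
R3 ← R3 − (58/17)·R2: [0, 0, 44/17, -165/17]
3 nonzero rows, so the 3 vectors span a space of dimension 3.
Since 3 = 3, the vectors are linearly independent.

yes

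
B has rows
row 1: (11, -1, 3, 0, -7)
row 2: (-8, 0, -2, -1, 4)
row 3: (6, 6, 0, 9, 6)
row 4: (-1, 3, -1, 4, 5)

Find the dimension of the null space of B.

3

Row reduce to echelon form.
R2 ← R2 + (8/11)·R1: [0, -8/11, 2/11, -1, -12/11]
R3 ← R3 − (6/11)·R1: [0, 72/11, -18/11, 9, 108/11]
R4 ← R4 + (1/11)·R1: [0, 32/11, -8/11, 4, 48/11]
R3 ← R3 + (9)·R2: [0, 0, 0, 0, 0]
R4 ← R4 + (4)·R2: [0, 0, 0, 0, 0]
2 nonzero rows, so rank(B) = 2.
B has 5 columns; by rank–nullity, nullity = 5 − 2 = 3.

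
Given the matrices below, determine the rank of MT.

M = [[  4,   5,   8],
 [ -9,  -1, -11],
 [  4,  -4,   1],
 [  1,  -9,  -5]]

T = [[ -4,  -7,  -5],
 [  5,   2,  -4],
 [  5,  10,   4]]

3

First compute MT:
[[ 49,  62,  -8],
 [-24, -49,   5],
 [-31, -26,   0],
 [-74, -75,  11]]
Now row reduce the product.
R2 ← R2 + (24/49)·R1: [0, -913/49, 53/49]
R3 ← R3 + (31/49)·R1: [0, 648/49, -248/49]
R4 ← R4 + (74/49)·R1: [0, 913/49, -53/49]
R3 ← R3 + (648/913)·R2: [0, 0, -3920/913]
R4 ← R4 + R2: [0, 0, 0]
3 nonzero rows, so rank(MT) = 3.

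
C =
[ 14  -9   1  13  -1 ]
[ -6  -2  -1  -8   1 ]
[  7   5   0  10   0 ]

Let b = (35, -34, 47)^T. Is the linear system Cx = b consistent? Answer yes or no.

yes

Row reduce the augmented matrix [C | b].
R2 ← R2 + (3/7)·R1: [0, -41/7, -4/7, -17/7, 4/7, -19]
R3 ← R3 − (1/2)·R1: [0, 19/2, -1/2, 7/2, 1/2, 59/2]
R3 ← R3 + (133/82)·R2: [0, 0, -117/82, -18/41, 117/82, -54/41]
The echelon form has 3 nonzero rows, and every pivot lies in the first 5 columns, so rank(C) = rank([C|b]) = 3.
The system is consistent.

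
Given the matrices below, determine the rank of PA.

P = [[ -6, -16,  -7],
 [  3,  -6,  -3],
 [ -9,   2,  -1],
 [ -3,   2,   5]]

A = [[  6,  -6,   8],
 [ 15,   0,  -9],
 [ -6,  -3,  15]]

3

First compute PA:
[[-234,  57,  -9],
 [-54,  -9,  33],
 [-18,  57, -105],
 [-18,   3,  33]]
Now row reduce the product.
R2 ← R2 − (3/13)·R1: [0, -288/13, 456/13]
R3 ← R3 − (1/13)·R1: [0, 684/13, -1356/13]
R4 ← R4 − (1/13)·R1: [0, -18/13, 438/13]
R3 ← R3 + (19/8)·R2: [0, 0, -21]
R4 ← R4 − (1/16)·R2: [0, 0, 63/2]
R4 ← R4 + (3/2)·R3: [0, 0, 0]
3 nonzero rows, so rank(PA) = 3.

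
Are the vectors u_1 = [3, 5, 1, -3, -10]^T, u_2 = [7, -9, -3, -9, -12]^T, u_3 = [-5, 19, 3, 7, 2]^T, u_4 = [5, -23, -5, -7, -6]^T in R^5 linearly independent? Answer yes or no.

yes

Form the matrix with these vectors as rows and row reduce.
R2 ← R2 − (7/3)·R1: [0, -62/3, -16/3, -2, 34/3]
R3 ← R3 + (5/3)·R1: [0, 82/3, 14/3, 2, -44/3]
R4 ← R4 − (5/3)·R1: [0, -94/3, -20/3, -2, 32/3]
R3 ← R3 + (41/31)·R2: [0, 0, -74/31, -20/31, 10/31]
R4 ← R4 − (47/31)·R2: [0, 0, 44/31, 32/31, -202/31]
R4 ← R4 + (22/37)·R3: [0, 0, 0, 24/37, -234/37]
4 nonzero rows, so the 4 vectors span a space of dimension 4.
Since 4 = 4, the vectors are linearly independent.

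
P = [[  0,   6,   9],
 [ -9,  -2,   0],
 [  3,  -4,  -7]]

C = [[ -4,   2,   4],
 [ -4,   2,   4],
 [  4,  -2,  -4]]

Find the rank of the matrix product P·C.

1

First compute PC:
[[ 12,  -6, -12],
 [ 44, -22, -44],
 [-24,  12,  24]]
Now row reduce the product.
R2 ← R2 − (11/3)·R1: [0, 0, 0]
R3 ← R3 + (2)·R1: [0, 0, 0]
1 nonzero row, so rank(PC) = 1.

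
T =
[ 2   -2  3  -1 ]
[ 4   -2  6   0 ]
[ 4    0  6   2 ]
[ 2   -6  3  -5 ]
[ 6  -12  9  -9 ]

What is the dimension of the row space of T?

Row reduce to echelon form.
R2 ← R2 − (2)·R1: [0, 2, 0, 2]
R3 ← R3 − (2)·R1: [0, 4, 0, 4]
R4 ← R4 − R1: [0, -4, 0, -4]
R5 ← R5 − (3)·R1: [0, -6, 0, -6]
R3 ← R3 − (2)·R2: [0, 0, 0, 0]
R4 ← R4 + (2)·R2: [0, 0, 0, 0]
R5 ← R5 + (3)·R2: [0, 0, 0, 0]
Echelon form has 2 nonzero rows, so rank(T) = 2.
The row space has dimension equal to the rank: 2.

2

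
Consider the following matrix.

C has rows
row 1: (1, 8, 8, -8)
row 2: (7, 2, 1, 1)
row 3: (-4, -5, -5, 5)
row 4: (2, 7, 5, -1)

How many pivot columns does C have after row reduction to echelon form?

Row reduce to echelon form.
R2 ← R2 − (7)·R1: [0, -54, -55, 57]
R3 ← R3 + (4)·R1: [0, 27, 27, -27]
R4 ← R4 − (2)·R1: [0, -9, -11, 15]
R3 ← R3 + (1/2)·R2: [0, 0, -1/2, 3/2]
R4 ← R4 − (1/6)·R2: [0, 0, -11/6, 11/2]
R4 ← R4 − (11/3)·R3: [0, 0, 0, 0]
Echelon form has 3 nonzero rows, so rank(C) = 3.
Each nonzero row contributes one pivot column: 3 pivot columns.

3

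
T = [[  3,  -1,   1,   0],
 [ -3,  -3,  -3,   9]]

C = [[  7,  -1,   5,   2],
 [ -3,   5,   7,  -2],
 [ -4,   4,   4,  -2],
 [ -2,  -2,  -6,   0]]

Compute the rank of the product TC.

First compute TC:
[[ 20,  -4,  12,   6],
 [-18, -42, -102,   6]]
Now row reduce the product.
R2 ← R2 + (9/10)·R1: [0, -228/5, -456/5, 57/5]
2 nonzero rows, so rank(TC) = 2.

2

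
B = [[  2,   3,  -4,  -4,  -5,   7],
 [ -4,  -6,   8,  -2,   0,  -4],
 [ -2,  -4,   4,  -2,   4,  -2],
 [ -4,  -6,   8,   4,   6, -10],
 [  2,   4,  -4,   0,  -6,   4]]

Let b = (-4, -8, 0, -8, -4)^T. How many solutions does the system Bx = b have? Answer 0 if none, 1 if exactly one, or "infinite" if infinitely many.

Row reduce the augmented matrix [B | b].
R2 ← R2 + (2)·R1: [0, 0, 0, -10, -10, 10, -16]
R3 ← R3 + R1: [0, -1, 0, -6, -1, 5, -4]
R4 ← R4 + (2)·R1: [0, 0, 0, -4, -4, 4, -16]
R5 ← R5 − R1: [0, 1, 0, 4, -1, -3, 0]
Swap R2 ↔ R3
R5 ← R5 + R2: [0, 0, 0, -2, -2, 2, -4]
R4 ← R4 − (2/5)·R3: [0, 0, 0, 0, 0, 0, -48/5]
R5 ← R5 − (1/5)·R3: [0, 0, 0, 0, 0, 0, -4/5]
R5 ← R5 − (1/12)·R4: [0, 0, 0, 0, 0, 0, 0]
The echelon form has 4 nonzero rows; the last pivot sits in the augmented column, so rank(B) = 3 but rank([B|b]) = 4.
Since the ranks differ, the system is inconsistent.
It has no solutions.

0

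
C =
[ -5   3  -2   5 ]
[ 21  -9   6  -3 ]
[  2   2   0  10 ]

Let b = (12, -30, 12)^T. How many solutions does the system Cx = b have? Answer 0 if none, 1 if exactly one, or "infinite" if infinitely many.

Row reduce the augmented matrix [C | b].
R2 ← R2 + (21/5)·R1: [0, 18/5, -12/5, 18, 102/5]
R3 ← R3 + (2/5)·R1: [0, 16/5, -4/5, 12, 84/5]
R3 ← R3 − (8/9)·R2: [0, 0, 4/3, -4, -4/3]
The echelon form has 3 nonzero rows, and every pivot lies in the first 4 columns, so rank(C) = rank([C|b]) = 3.
The system is consistent.
rank = 3 < 4 unknowns, so there are infinitely many solutions.

infinite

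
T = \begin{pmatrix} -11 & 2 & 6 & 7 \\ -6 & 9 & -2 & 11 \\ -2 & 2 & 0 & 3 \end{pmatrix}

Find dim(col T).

Row reduce to echelon form.
R2 ← R2 − (6/11)·R1: [0, 87/11, -58/11, 79/11]
R3 ← R3 − (2/11)·R1: [0, 18/11, -12/11, 19/11]
R3 ← R3 − (6/29)·R2: [0, 0, 0, 7/29]
Echelon form has 3 nonzero rows, so rank(T) = 3.
The column space has dimension equal to the rank: 3.

3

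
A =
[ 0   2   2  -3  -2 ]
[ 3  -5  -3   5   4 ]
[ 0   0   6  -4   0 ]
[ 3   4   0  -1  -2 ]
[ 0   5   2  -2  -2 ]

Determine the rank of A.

Row reduce to echelon form.
Swap R1 ↔ R2
R4 ← R4 − R1: [0, 9, 3, -6, -6]
R4 ← R4 − (9/2)·R2: [0, 0, -6, 15/2, 3]
R5 ← R5 − (5/2)·R2: [0, 0, -3, 11/2, 3]
R4 ← R4 + R3: [0, 0, 0, 7/2, 3]
R5 ← R5 + (1/2)·R3: [0, 0, 0, 7/2, 3]
R5 ← R5 − R4: [0, 0, 0, 0, 0]
Echelon form has 4 nonzero rows, so rank(A) = 4.

4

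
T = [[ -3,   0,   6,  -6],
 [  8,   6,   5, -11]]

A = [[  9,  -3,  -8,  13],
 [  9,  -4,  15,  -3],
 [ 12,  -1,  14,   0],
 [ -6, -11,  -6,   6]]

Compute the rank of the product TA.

2

First compute TA:
[[ 81,  69, 144, -75],
 [252,  68, 162,  20]]
Now row reduce the product.
R2 ← R2 − (28/9)·R1: [0, -440/3, -286, 760/3]
2 nonzero rows, so rank(TA) = 2.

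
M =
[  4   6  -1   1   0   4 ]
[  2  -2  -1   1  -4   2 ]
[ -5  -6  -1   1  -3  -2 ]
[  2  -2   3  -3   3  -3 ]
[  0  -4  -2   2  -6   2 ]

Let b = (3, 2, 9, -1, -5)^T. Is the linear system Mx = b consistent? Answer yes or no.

Row reduce the augmented matrix [M | b].
R2 ← R2 − (1/2)·R1: [0, -5, -1/2, 1/2, -4, 0, 1/2]
R3 ← R3 + (5/4)·R1: [0, 3/2, -9/4, 9/4, -3, 3, 51/4]
R4 ← R4 − (1/2)·R1: [0, -5, 7/2, -7/2, 3, -5, -5/2]
R3 ← R3 + (3/10)·R2: [0, 0, -12/5, 12/5, -21/5, 3, 129/10]
R4 ← R4 − R2: [0, 0, 4, -4, 7, -5, -3]
R5 ← R5 − (4/5)·R2: [0, 0, -8/5, 8/5, -14/5, 2, -27/5]
R4 ← R4 + (5/3)·R3: [0, 0, 0, 0, 0, 0, 37/2]
R5 ← R5 − (2/3)·R3: [0, 0, 0, 0, 0, 0, -14]
R5 ← R5 + (28/37)·R4: [0, 0, 0, 0, 0, 0, 0]
The echelon form has 4 nonzero rows; the last pivot sits in the augmented column, so rank(M) = 3 but rank([M|b]) = 4.
Since the ranks differ, the system is inconsistent.

no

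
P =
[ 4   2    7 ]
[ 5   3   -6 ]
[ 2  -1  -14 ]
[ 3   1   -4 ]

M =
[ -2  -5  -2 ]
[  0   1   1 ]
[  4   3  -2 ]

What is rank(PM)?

First compute PM:
[[ 20,   3, -20],
 [-34, -40,   5],
 [-60, -53,  23],
 [-22, -26,   3]]
Now row reduce the product.
R2 ← R2 + (17/10)·R1: [0, -349/10, -29]
R3 ← R3 + (3)·R1: [0, -44, -37]
R4 ← R4 + (11/10)·R1: [0, -227/10, -19]
R3 ← R3 − (440/349)·R2: [0, 0, -153/349]
R4 ← R4 − (227/349)·R2: [0, 0, -48/349]
R4 ← R4 − (16/51)·R3: [0, 0, 0]
3 nonzero rows, so rank(PM) = 3.

3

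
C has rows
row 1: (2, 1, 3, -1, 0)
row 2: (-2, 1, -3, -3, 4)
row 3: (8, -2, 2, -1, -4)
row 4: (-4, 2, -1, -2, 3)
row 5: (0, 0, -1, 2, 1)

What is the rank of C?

5

Row reduce to echelon form.
R2 ← R2 + R1: [0, 2, 0, -4, 4]
R3 ← R3 − (4)·R1: [0, -6, -10, 3, -4]
R4 ← R4 + (2)·R1: [0, 4, 5, -4, 3]
R3 ← R3 + (3)·R2: [0, 0, -10, -9, 8]
R4 ← R4 − (2)·R2: [0, 0, 5, 4, -5]
R4 ← R4 + (1/2)·R3: [0, 0, 0, -1/2, -1]
R5 ← R5 − (1/10)·R3: [0, 0, 0, 29/10, 1/5]
R5 ← R5 + (29/5)·R4: [0, 0, 0, 0, -28/5]
Echelon form has 5 nonzero rows, so rank(C) = 5.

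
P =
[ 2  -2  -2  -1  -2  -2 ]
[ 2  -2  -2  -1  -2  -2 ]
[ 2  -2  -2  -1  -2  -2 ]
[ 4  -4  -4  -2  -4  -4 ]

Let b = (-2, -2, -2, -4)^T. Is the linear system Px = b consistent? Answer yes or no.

Row reduce the augmented matrix [P | b].
R2 ← R2 − R1: [0, 0, 0, 0, 0, 0, 0]
R3 ← R3 − R1: [0, 0, 0, 0, 0, 0, 0]
R4 ← R4 − (2)·R1: [0, 0, 0, 0, 0, 0, 0]
The echelon form has 1 nonzero rows, and every pivot lies in the first 6 columns, so rank(P) = rank([P|b]) = 1.
The system is consistent.

yes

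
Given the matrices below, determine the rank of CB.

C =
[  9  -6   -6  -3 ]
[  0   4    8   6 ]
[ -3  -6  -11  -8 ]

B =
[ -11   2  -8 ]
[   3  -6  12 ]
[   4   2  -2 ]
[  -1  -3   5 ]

2

First compute CB:
[[-138,  51, -147],
 [ 38, -26,  62],
 [-21,  32, -66]]
Now row reduce the product.
R2 ← R2 + (19/69)·R1: [0, -275/23, 495/23]
R3 ← R3 − (7/46)·R1: [0, 1115/46, -2007/46]
R3 ← R3 + (223/110)·R2: [0, 0, 0]
2 nonzero rows, so rank(CB) = 2.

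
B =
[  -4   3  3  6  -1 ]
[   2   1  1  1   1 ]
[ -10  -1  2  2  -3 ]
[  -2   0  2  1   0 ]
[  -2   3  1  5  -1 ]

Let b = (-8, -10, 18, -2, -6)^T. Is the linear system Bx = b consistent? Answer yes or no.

Row reduce the augmented matrix [B | b].
R2 ← R2 + (1/2)·R1: [0, 5/2, 5/2, 4, 1/2, -14]
R3 ← R3 − (5/2)·R1: [0, -17/2, -11/2, -13, -1/2, 38]
R4 ← R4 − (1/2)·R1: [0, -3/2, 1/2, -2, 1/2, 2]
R5 ← R5 − (1/2)·R1: [0, 3/2, -1/2, 2, -1/2, -2]
R3 ← R3 + (17/5)·R2: [0, 0, 3, 3/5, 6/5, -48/5]
R4 ← R4 + (3/5)·R2: [0, 0, 2, 2/5, 4/5, -32/5]
R5 ← R5 − (3/5)·R2: [0, 0, -2, -2/5, -4/5, 32/5]
R4 ← R4 − (2/3)·R3: [0, 0, 0, 0, 0, 0]
R5 ← R5 + (2/3)·R3: [0, 0, 0, 0, 0, 0]
The echelon form has 3 nonzero rows, and every pivot lies in the first 5 columns, so rank(B) = rank([B|b]) = 3.
The system is consistent.

yes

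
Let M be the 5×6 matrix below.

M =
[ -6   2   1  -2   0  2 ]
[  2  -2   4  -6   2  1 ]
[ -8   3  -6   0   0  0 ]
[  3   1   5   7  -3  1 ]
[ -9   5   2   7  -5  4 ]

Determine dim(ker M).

1

Row reduce to echelon form.
R2 ← R2 + (1/3)·R1: [0, -4/3, 13/3, -20/3, 2, 5/3]
R3 ← R3 − (4/3)·R1: [0, 1/3, -22/3, 8/3, 0, -8/3]
R4 ← R4 + (1/2)·R1: [0, 2, 11/2, 6, -3, 2]
R5 ← R5 − (3/2)·R1: [0, 2, 1/2, 10, -5, 1]
R3 ← R3 + (1/4)·R2: [0, 0, -25/4, 1, 1/2, -9/4]
R4 ← R4 + (3/2)·R2: [0, 0, 12, -4, 0, 9/2]
R5 ← R5 + (3/2)·R2: [0, 0, 7, 0, -2, 7/2]
R4 ← R4 + (48/25)·R3: [0, 0, 0, -52/25, 24/25, 9/50]
R5 ← R5 + (28/25)·R3: [0, 0, 0, 28/25, -36/25, 49/50]
R5 ← R5 + (7/13)·R4: [0, 0, 0, 0, -12/13, 14/13]
5 nonzero rows, so rank(M) = 5.
M has 6 columns; by rank–nullity, nullity = 6 − 5 = 1.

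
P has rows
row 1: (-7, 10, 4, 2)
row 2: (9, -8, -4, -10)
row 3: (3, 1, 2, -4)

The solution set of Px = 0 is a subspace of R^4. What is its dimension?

1

Row reduce to echelon form.
R2 ← R2 + (9/7)·R1: [0, 34/7, 8/7, -52/7]
R3 ← R3 + (3/7)·R1: [0, 37/7, 26/7, -22/7]
R3 ← R3 − (37/34)·R2: [0, 0, 42/17, 84/17]
3 nonzero rows, so rank(P) = 3.
P has 4 columns; by rank–nullity, nullity = 4 − 3 = 1.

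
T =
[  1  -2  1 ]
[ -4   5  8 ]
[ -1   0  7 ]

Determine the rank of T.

2

Row reduce to echelon form.
R2 ← R2 + (4)·R1: [0, -3, 12]
R3 ← R3 + R1: [0, -2, 8]
R3 ← R3 − (2/3)·R2: [0, 0, 0]
Echelon form has 2 nonzero rows, so rank(T) = 2.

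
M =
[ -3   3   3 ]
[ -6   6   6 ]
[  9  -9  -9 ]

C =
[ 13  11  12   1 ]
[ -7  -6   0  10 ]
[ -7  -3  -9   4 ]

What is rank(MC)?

First compute MC:
[[-81, -60, -63,  39],
 [-162, -120, -126,  78],
 [243, 180, 189, -117]]
Now row reduce the product.
R2 ← R2 − (2)·R1: [0, 0, 0, 0]
R3 ← R3 + (3)·R1: [0, 0, 0, 0]
1 nonzero row, so rank(MC) = 1.

1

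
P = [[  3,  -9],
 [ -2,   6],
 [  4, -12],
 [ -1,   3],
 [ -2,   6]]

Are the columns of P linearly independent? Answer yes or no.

Row reduce P to echelon form.
R2 ← R2 + (2/3)·R1: [0, 0]
R3 ← R3 − (4/3)·R1: [0, 0]
R4 ← R4 + (1/3)·R1: [0, 0]
R5 ← R5 + (2/3)·R1: [0, 0]
1 pivot among 2 columns.
Only 1 < 2 pivot columns, so the columns are linearly dependent.

no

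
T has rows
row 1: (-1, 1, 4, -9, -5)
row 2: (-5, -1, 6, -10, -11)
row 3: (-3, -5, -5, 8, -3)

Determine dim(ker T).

Row reduce to echelon form.
R2 ← R2 − (5)·R1: [0, -6, -14, 35, 14]
R3 ← R3 − (3)·R1: [0, -8, -17, 35, 12]
R3 ← R3 − (4/3)·R2: [0, 0, 5/3, -35/3, -20/3]
3 nonzero rows, so rank(T) = 3.
T has 5 columns; by rank–nullity, nullity = 5 − 3 = 2.

2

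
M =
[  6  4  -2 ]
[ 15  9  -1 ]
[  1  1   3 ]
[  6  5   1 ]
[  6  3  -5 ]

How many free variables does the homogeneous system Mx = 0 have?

0

Row reduce to echelon form.
R2 ← R2 − (5/2)·R1: [0, -1, 4]
R3 ← R3 − (1/6)·R1: [0, 1/3, 10/3]
R4 ← R4 − R1: [0, 1, 3]
R5 ← R5 − R1: [0, -1, -3]
R3 ← R3 + (1/3)·R2: [0, 0, 14/3]
R4 ← R4 + R2: [0, 0, 7]
R5 ← R5 − R2: [0, 0, -7]
R4 ← R4 − (3/2)·R3: [0, 0, 0]
R5 ← R5 + (3/2)·R3: [0, 0, 0]
3 nonzero rows, so rank(M) = 3.
M has 3 columns; by rank–nullity, nullity = 3 − 3 = 0.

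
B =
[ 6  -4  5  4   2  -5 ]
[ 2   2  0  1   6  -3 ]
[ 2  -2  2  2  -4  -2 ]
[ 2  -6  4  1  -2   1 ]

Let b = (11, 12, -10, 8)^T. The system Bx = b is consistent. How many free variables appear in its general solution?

3

Row reduce the augmented matrix [B | b].
R2 ← R2 − (1/3)·R1: [0, 10/3, -5/3, -1/3, 16/3, -4/3, 25/3]
R3 ← R3 − (1/3)·R1: [0, -2/3, 1/3, 2/3, -14/3, -1/3, -41/3]
R4 ← R4 − (1/3)·R1: [0, -14/3, 7/3, -1/3, -8/3, 8/3, 13/3]
R3 ← R3 + (1/5)·R2: [0, 0, 0, 3/5, -18/5, -3/5, -12]
R4 ← R4 + (7/5)·R2: [0, 0, 0, -4/5, 24/5, 4/5, 16]
R4 ← R4 + (4/3)·R3: [0, 0, 0, 0, 0, 0, 0]
The echelon form has 3 nonzero rows, and every pivot lies in the first 6 columns, so rank(B) = rank([B|b]) = 3.
The system is consistent.
Free variables = (unknowns) − (rank) = 6 − 3 = 3.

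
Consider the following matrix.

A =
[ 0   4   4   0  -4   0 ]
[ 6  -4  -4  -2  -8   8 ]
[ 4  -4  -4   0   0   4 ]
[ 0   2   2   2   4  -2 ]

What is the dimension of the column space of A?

3

Row reduce to echelon form.
Swap R1 ↔ R2
R3 ← R3 − (2/3)·R1: [0, -4/3, -4/3, 4/3, 16/3, -4/3]
R3 ← R3 + (1/3)·R2: [0, 0, 0, 4/3, 4, -4/3]
R4 ← R4 − (1/2)·R2: [0, 0, 0, 2, 6, -2]
R4 ← R4 − (3/2)·R3: [0, 0, 0, 0, 0, 0]
Echelon form has 3 nonzero rows, so rank(A) = 3.
The column space has dimension equal to the rank: 3.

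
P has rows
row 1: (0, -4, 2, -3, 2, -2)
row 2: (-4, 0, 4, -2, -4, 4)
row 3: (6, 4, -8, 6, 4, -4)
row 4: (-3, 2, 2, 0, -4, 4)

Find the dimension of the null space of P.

Row reduce to echelon form.
Swap R1 ↔ R2
R3 ← R3 + (3/2)·R1: [0, 4, -2, 3, -2, 2]
R4 ← R4 − (3/4)·R1: [0, 2, -1, 3/2, -1, 1]
R3 ← R3 + R2: [0, 0, 0, 0, 0, 0]
R4 ← R4 + (1/2)·R2: [0, 0, 0, 0, 0, 0]
2 nonzero rows, so rank(P) = 2.
P has 6 columns; by rank–nullity, nullity = 6 − 2 = 4.

4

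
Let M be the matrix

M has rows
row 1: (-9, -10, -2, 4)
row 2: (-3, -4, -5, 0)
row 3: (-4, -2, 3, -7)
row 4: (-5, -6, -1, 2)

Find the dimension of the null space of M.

0

Row reduce to echelon form.
R2 ← R2 − (1/3)·R1: [0, -2/3, -13/3, -4/3]
R3 ← R3 − (4/9)·R1: [0, 22/9, 35/9, -79/9]
R4 ← R4 − (5/9)·R1: [0, -4/9, 1/9, -2/9]
R3 ← R3 + (11/3)·R2: [0, 0, -12, -41/3]
R4 ← R4 − (2/3)·R2: [0, 0, 3, 2/3]
R4 ← R4 + (1/4)·R3: [0, 0, 0, -11/4]
4 nonzero rows, so rank(M) = 4.
M has 4 columns; by rank–nullity, nullity = 4 − 4 = 0.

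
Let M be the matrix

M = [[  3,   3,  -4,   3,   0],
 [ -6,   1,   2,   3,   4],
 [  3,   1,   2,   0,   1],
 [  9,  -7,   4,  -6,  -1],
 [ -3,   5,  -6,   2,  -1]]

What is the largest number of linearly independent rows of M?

Row reduce to echelon form.
R2 ← R2 + (2)·R1: [0, 7, -6, 9, 4]
R3 ← R3 − R1: [0, -2, 6, -3, 1]
R4 ← R4 − (3)·R1: [0, -16, 16, -15, -1]
R5 ← R5 + R1: [0, 8, -10, 5, -1]
R3 ← R3 + (2/7)·R2: [0, 0, 30/7, -3/7, 15/7]
R4 ← R4 + (16/7)·R2: [0, 0, 16/7, 39/7, 57/7]
R5 ← R5 − (8/7)·R2: [0, 0, -22/7, -37/7, -39/7]
R4 ← R4 − (8/15)·R3: [0, 0, 0, 29/5, 7]
R5 ← R5 + (11/15)·R3: [0, 0, 0, -28/5, -4]
R5 ← R5 + (28/29)·R4: [0, 0, 0, 0, 80/29]
Echelon form has 5 nonzero rows, so rank(M) = 5.
The rank gives the maximum number of linearly independent rows: 5.

5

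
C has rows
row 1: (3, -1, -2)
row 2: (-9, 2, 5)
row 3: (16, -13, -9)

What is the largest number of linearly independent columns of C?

3

Row reduce to echelon form.
R2 ← R2 + (3)·R1: [0, -1, -1]
R3 ← R3 − (16/3)·R1: [0, -23/3, 5/3]
R3 ← R3 − (23/3)·R2: [0, 0, 28/3]
Echelon form has 3 nonzero rows, so rank(C) = 3.
The rank gives the maximum number of linearly independent columns: 3.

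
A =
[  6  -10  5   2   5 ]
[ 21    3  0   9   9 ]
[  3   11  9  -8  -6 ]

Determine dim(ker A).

2

Row reduce to echelon form.
R2 ← R2 − (7/2)·R1: [0, 38, -35/2, 2, -17/2]
R3 ← R3 − (1/2)·R1: [0, 16, 13/2, -9, -17/2]
R3 ← R3 − (8/19)·R2: [0, 0, 527/38, -187/19, -187/38]
3 nonzero rows, so rank(A) = 3.
A has 5 columns; by rank–nullity, nullity = 5 − 3 = 2.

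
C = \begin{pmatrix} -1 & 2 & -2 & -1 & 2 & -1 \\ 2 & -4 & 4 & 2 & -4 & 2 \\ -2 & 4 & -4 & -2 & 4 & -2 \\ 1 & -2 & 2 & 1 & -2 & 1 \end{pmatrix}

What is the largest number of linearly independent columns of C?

Row reduce to echelon form.
R2 ← R2 + (2)·R1: [0, 0, 0, 0, 0, 0]
R3 ← R3 − (2)·R1: [0, 0, 0, 0, 0, 0]
R4 ← R4 + R1: [0, 0, 0, 0, 0, 0]
Echelon form has 1 nonzero row, so rank(C) = 1.
The rank gives the maximum number of linearly independent columns: 1.

1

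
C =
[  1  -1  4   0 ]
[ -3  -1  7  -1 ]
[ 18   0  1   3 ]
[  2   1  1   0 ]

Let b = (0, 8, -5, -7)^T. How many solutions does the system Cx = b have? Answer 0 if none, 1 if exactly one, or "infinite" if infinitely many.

0

Row reduce the augmented matrix [C | b].
R2 ← R2 + (3)·R1: [0, -4, 19, -1, 8]
R3 ← R3 − (18)·R1: [0, 18, -71, 3, -5]
R4 ← R4 − (2)·R1: [0, 3, -7, 0, -7]
R3 ← R3 + (9/2)·R2: [0, 0, 29/2, -3/2, 31]
R4 ← R4 + (3/4)·R2: [0, 0, 29/4, -3/4, -1]
R4 ← R4 − (1/2)·R3: [0, 0, 0, 0, -33/2]
The echelon form has 4 nonzero rows; the last pivot sits in the augmented column, so rank(C) = 3 but rank([C|b]) = 4.
Since the ranks differ, the system is inconsistent.
It has no solutions.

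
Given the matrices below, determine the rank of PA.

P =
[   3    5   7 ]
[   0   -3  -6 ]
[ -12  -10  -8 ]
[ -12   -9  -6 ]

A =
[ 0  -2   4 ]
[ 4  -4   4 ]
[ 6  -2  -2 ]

First compute PA:
[[ 62, -40,  18],
 [-48,  24,   0],
 [-88,  80, -72],
 [-72,  72, -72]]
Now row reduce the product.
R2 ← R2 + (24/31)·R1: [0, -216/31, 432/31]
R3 ← R3 + (44/31)·R1: [0, 720/31, -1440/31]
R4 ← R4 + (36/31)·R1: [0, 792/31, -1584/31]
R3 ← R3 + (10/3)·R2: [0, 0, 0]
R4 ← R4 + (11/3)·R2: [0, 0, 0]
2 nonzero rows, so rank(PA) = 2.

2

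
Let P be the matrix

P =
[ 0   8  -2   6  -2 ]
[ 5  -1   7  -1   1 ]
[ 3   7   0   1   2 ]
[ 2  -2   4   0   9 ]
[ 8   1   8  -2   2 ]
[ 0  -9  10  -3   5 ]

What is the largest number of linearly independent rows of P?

5

Row reduce to echelon form.
Swap R1 ↔ R2
R3 ← R3 − (3/5)·R1: [0, 38/5, -21/5, 8/5, 7/5]
R4 ← R4 − (2/5)·R1: [0, -8/5, 6/5, 2/5, 43/5]
R5 ← R5 − (8/5)·R1: [0, 13/5, -16/5, -2/5, 2/5]
R3 ← R3 − (19/20)·R2: [0, 0, -23/10, -41/10, 33/10]
R4 ← R4 + (1/5)·R2: [0, 0, 4/5, 8/5, 41/5]
R5 ← R5 − (13/40)·R2: [0, 0, -51/20, -47/20, 21/20]
R6 ← R6 + (9/8)·R2: [0, 0, 31/4, 15/4, 11/4]
R4 ← R4 + (8/23)·R3: [0, 0, 0, 4/23, 215/23]
R5 ← R5 − (51/46)·R3: [0, 0, 0, 101/46, -60/23]
R6 ← R6 + (155/46)·R3: [0, 0, 0, -463/46, 319/23]
R5 ← R5 − (101/8)·R4: [0, 0, 0, 0, -965/8]
R6 ← R6 + (463/8)·R4: [0, 0, 0, 0, 4439/8]
R6 ← R6 + (23/5)·R5: [0, 0, 0, 0, 0]
Echelon form has 5 nonzero rows, so rank(P) = 5.
The rank gives the maximum number of linearly independent rows: 5.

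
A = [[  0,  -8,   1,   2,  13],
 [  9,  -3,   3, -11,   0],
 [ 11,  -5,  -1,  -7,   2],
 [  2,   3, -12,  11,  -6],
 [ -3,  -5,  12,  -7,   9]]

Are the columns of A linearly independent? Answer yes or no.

no

Row reduce A to echelon form.
Swap R1 ↔ R2
R3 ← R3 − (11/9)·R1: [0, -4/3, -14/3, 58/9, 2]
R4 ← R4 − (2/9)·R1: [0, 11/3, -38/3, 121/9, -6]
R5 ← R5 + (1/3)·R1: [0, -6, 13, -32/3, 9]
R3 ← R3 − (1/6)·R2: [0, 0, -29/6, 55/9, -1/6]
R4 ← R4 + (11/24)·R2: [0, 0, -293/24, 517/36, -1/24]
R5 ← R5 − (3/4)·R2: [0, 0, 49/4, -73/6, -3/4]
R4 ← R4 − (293/116)·R3: [0, 0, 0, -187/174, 11/29]
R5 ← R5 + (147/58)·R3: [0, 0, 0, 289/87, -34/29]
R5 ← R5 + (34/11)·R4: [0, 0, 0, 0, 0]
4 pivots among 5 columns.
Only 4 < 5 pivot columns, so the columns are linearly dependent.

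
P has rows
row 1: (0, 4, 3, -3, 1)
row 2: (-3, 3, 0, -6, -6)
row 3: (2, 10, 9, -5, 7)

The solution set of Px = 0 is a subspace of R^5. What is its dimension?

3

Row reduce to echelon form.
Swap R1 ↔ R2
R3 ← R3 + (2/3)·R1: [0, 12, 9, -9, 3]
R3 ← R3 − (3)·R2: [0, 0, 0, 0, 0]
2 nonzero rows, so rank(P) = 2.
P has 5 columns; by rank–nullity, nullity = 5 − 2 = 3.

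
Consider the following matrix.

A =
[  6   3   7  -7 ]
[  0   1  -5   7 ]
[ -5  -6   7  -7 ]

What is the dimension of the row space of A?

Row reduce to echelon form.
R3 ← R3 + (5/6)·R1: [0, -7/2, 77/6, -77/6]
R3 ← R3 + (7/2)·R2: [0, 0, -14/3, 35/3]
Echelon form has 3 nonzero rows, so rank(A) = 3.
The row space has dimension equal to the rank: 3.

3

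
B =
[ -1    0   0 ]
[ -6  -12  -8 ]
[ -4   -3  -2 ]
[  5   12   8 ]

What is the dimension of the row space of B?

Row reduce to echelon form.
R2 ← R2 − (6)·R1: [0, -12, -8]
R3 ← R3 − (4)·R1: [0, -3, -2]
R4 ← R4 + (5)·R1: [0, 12, 8]
R3 ← R3 − (1/4)·R2: [0, 0, 0]
R4 ← R4 + R2: [0, 0, 0]
Echelon form has 2 nonzero rows, so rank(B) = 2.
The row space has dimension equal to the rank: 2.

2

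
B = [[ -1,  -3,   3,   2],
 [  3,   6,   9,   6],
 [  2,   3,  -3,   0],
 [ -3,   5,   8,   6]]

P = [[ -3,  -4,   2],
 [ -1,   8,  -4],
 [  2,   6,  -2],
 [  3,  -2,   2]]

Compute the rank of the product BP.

3

First compute BP:
[[ 18,  -6,   8],
 [ 21,  78, -24],
 [-15,  -2,  -2],
 [ 38,  88, -30]]
Now row reduce the product.
R2 ← R2 − (7/6)·R1: [0, 85, -100/3]
R3 ← R3 + (5/6)·R1: [0, -7, 14/3]
R4 ← R4 − (19/9)·R1: [0, 302/3, -422/9]
R3 ← R3 + (7/85)·R2: [0, 0, 98/51]
R4 ← R4 − (302/255)·R2: [0, 0, -126/17]
R4 ← R4 + (27/7)·R3: [0, 0, 0]
3 nonzero rows, so rank(BP) = 3.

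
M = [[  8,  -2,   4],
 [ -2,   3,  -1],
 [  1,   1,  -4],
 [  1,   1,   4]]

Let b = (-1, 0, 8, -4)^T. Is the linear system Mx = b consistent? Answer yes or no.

no

Row reduce the augmented matrix [M | b].
R2 ← R2 + (1/4)·R1: [0, 5/2, 0, -1/4]
R3 ← R3 − (1/8)·R1: [0, 5/4, -9/2, 65/8]
R4 ← R4 − (1/8)·R1: [0, 5/4, 7/2, -31/8]
R3 ← R3 − (1/2)·R2: [0, 0, -9/2, 33/4]
R4 ← R4 − (1/2)·R2: [0, 0, 7/2, -15/4]
R4 ← R4 + (7/9)·R3: [0, 0, 0, 8/3]
The echelon form has 4 nonzero rows; the last pivot sits in the augmented column, so rank(M) = 3 but rank([M|b]) = 4.
Since the ranks differ, the system is inconsistent.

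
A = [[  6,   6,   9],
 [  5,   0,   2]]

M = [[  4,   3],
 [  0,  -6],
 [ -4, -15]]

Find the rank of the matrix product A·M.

First compute AM:
[[-12, -153],
 [ 12, -15]]
Now row reduce the product.
R2 ← R2 + R1: [0, -168]
2 nonzero rows, so rank(AM) = 2.

2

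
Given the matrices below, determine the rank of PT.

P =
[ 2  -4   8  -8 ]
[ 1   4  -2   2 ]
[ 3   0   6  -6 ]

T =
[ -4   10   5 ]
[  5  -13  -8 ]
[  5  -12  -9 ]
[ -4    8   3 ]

First compute PT:
[[ 44, -88, -54],
 [ -2,  -2,  -3],
 [ 42, -90, -57]]
Now row reduce the product.
R2 ← R2 + (1/22)·R1: [0, -6, -60/11]
R3 ← R3 − (21/22)·R1: [0, -6, -60/11]
R3 ← R3 − R2: [0, 0, 0]
2 nonzero rows, so rank(PT) = 2.

2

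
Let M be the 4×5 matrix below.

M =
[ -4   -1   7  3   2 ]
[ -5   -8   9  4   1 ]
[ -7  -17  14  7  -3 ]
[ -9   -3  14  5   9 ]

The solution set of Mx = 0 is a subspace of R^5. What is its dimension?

2

Row reduce to echelon form.
R2 ← R2 − (5/4)·R1: [0, -27/4, 1/4, 1/4, -3/2]
R3 ← R3 − (7/4)·R1: [0, -61/4, 7/4, 7/4, -13/2]
R4 ← R4 − (9/4)·R1: [0, -3/4, -7/4, -7/4, 9/2]
R3 ← R3 − (61/27)·R2: [0, 0, 32/27, 32/27, -28/9]
R4 ← R4 − (1/9)·R2: [0, 0, -16/9, -16/9, 14/3]
R4 ← R4 + (3/2)·R3: [0, 0, 0, 0, 0]
3 nonzero rows, so rank(M) = 3.
M has 5 columns; by rank–nullity, nullity = 5 − 3 = 2.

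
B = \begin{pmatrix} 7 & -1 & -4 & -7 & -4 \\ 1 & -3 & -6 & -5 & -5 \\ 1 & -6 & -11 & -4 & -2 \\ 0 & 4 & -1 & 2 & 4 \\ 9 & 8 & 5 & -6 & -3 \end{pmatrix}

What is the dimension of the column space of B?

5

Row reduce to echelon form.
R2 ← R2 − (1/7)·R1: [0, -20/7, -38/7, -4, -31/7]
R3 ← R3 − (1/7)·R1: [0, -41/7, -73/7, -3, -10/7]
R5 ← R5 − (9/7)·R1: [0, 65/7, 71/7, 3, 15/7]
R3 ← R3 − (41/20)·R2: [0, 0, 7/10, 26/5, 153/20]
R4 ← R4 + (7/5)·R2: [0, 0, -43/5, -18/5, -11/5]
R5 ← R5 + (13/4)·R2: [0, 0, -15/2, -10, -49/4]
R4 ← R4 + (86/7)·R3: [0, 0, 0, 422/7, 1285/14]
R5 ← R5 + (75/7)·R3: [0, 0, 0, 320/7, 488/7]
R5 ← R5 − (160/211)·R4: [0, 0, 0, 0, 24/211]
Echelon form has 5 nonzero rows, so rank(B) = 5.
The column space has dimension equal to the rank: 5.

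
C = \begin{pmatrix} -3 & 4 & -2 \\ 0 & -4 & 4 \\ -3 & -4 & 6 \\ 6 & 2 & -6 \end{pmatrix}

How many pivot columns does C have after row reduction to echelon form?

2

Row reduce to echelon form.
R3 ← R3 − R1: [0, -8, 8]
R4 ← R4 + (2)·R1: [0, 10, -10]
R3 ← R3 − (2)·R2: [0, 0, 0]
R4 ← R4 + (5/2)·R2: [0, 0, 0]
Echelon form has 2 nonzero rows, so rank(C) = 2.
Each nonzero row contributes one pivot column: 2 pivot columns.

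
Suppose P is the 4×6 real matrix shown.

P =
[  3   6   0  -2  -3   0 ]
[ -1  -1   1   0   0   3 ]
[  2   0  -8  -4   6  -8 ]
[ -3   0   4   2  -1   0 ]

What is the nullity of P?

2

Row reduce to echelon form.
R2 ← R2 + (1/3)·R1: [0, 1, 1, -2/3, -1, 3]
R3 ← R3 − (2/3)·R1: [0, -4, -8, -8/3, 8, -8]
R4 ← R4 + R1: [0, 6, 4, 0, -4, 0]
R3 ← R3 + (4)·R2: [0, 0, -4, -16/3, 4, 4]
R4 ← R4 − (6)·R2: [0, 0, -2, 4, 2, -18]
R4 ← R4 − (1/2)·R3: [0, 0, 0, 20/3, 0, -20]
4 nonzero rows, so rank(P) = 4.
P has 6 columns; by rank–nullity, nullity = 6 − 4 = 2.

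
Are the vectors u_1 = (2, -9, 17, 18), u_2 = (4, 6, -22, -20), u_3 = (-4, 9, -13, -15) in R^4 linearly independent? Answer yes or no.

no

Form the matrix with these vectors as rows and row reduce.
R2 ← R2 − (2)·R1: [0, 24, -56, -56]
R3 ← R3 + (2)·R1: [0, -9, 21, 21]
R3 ← R3 + (3/8)·R2: [0, 0, 0, 0]
2 nonzero rows, so the 3 vectors span a space of dimension 2.
Since 2 < 3, the vectors are linearly dependent.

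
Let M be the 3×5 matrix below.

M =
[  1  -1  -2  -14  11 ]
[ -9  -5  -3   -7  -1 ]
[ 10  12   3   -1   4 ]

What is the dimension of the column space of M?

Row reduce to echelon form.
R2 ← R2 + (9)·R1: [0, -14, -21, -133, 98]
R3 ← R3 − (10)·R1: [0, 22, 23, 139, -106]
R3 ← R3 + (11/7)·R2: [0, 0, -10, -70, 48]
Echelon form has 3 nonzero rows, so rank(M) = 3.
The column space has dimension equal to the rank: 3.

3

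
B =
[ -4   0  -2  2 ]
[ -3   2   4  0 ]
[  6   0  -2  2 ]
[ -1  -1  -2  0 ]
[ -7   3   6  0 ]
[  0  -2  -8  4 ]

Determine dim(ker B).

Row reduce to echelon form.
R2 ← R2 − (3/4)·R1: [0, 2, 11/2, -3/2]
R3 ← R3 + (3/2)·R1: [0, 0, -5, 5]
R4 ← R4 − (1/4)·R1: [0, -1, -3/2, -1/2]
R5 ← R5 − (7/4)·R1: [0, 3, 19/2, -7/2]
R4 ← R4 + (1/2)·R2: [0, 0, 5/4, -5/4]
R5 ← R5 − (3/2)·R2: [0, 0, 5/4, -5/4]
R6 ← R6 + R2: [0, 0, -5/2, 5/2]
R4 ← R4 + (1/4)·R3: [0, 0, 0, 0]
R5 ← R5 + (1/4)·R3: [0, 0, 0, 0]
R6 ← R6 − (1/2)·R3: [0, 0, 0, 0]
3 nonzero rows, so rank(B) = 3.
B has 4 columns; by rank–nullity, nullity = 4 − 3 = 1.

1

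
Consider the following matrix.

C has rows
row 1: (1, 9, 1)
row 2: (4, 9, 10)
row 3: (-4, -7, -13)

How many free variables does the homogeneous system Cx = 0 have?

0

Row reduce to echelon form.
R2 ← R2 − (4)·R1: [0, -27, 6]
R3 ← R3 + (4)·R1: [0, 29, -9]
R3 ← R3 + (29/27)·R2: [0, 0, -23/9]
3 nonzero rows, so rank(C) = 3.
C has 3 columns; by rank–nullity, nullity = 3 − 3 = 0.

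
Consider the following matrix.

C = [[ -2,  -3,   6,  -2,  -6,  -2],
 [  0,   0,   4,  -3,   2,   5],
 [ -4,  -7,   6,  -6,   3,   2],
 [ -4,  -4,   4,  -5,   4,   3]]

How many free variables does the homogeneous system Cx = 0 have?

Row reduce to echelon form.
R3 ← R3 − (2)·R1: [0, -1, -6, -2, 15, 6]
R4 ← R4 − (2)·R1: [0, 2, -8, -1, 16, 7]
Swap R2 ↔ R3
R4 ← R4 + (2)·R2: [0, 0, -20, -5, 46, 19]
R4 ← R4 + (5)·R3: [0, 0, 0, -20, 56, 44]
4 nonzero rows, so rank(C) = 4.
C has 6 columns; by rank–nullity, nullity = 6 − 4 = 2.

2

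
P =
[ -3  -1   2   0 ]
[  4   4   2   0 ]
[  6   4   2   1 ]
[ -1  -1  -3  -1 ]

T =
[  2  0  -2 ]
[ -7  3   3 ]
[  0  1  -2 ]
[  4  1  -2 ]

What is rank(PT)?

First compute PT:
[[  1,  -1,  -1],
 [-20,  14,   0],
 [-12,  15,  -6],
 [  1,  -7,   7]]
Now row reduce the product.
R2 ← R2 + (20)·R1: [0, -6, -20]
R3 ← R3 + (12)·R1: [0, 3, -18]
R4 ← R4 − R1: [0, -6, 8]
R3 ← R3 + (1/2)·R2: [0, 0, -28]
R4 ← R4 − R2: [0, 0, 28]
R4 ← R4 + R3: [0, 0, 0]
3 nonzero rows, so rank(PT) = 3.

3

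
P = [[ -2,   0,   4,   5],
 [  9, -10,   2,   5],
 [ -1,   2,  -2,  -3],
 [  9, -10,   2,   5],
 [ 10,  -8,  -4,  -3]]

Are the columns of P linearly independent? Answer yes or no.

no

Row reduce P to echelon form.
R2 ← R2 + (9/2)·R1: [0, -10, 20, 55/2]
R3 ← R3 − (1/2)·R1: [0, 2, -4, -11/2]
R4 ← R4 + (9/2)·R1: [0, -10, 20, 55/2]
R5 ← R5 + (5)·R1: [0, -8, 16, 22]
R3 ← R3 + (1/5)·R2: [0, 0, 0, 0]
R4 ← R4 − R2: [0, 0, 0, 0]
R5 ← R5 − (4/5)·R2: [0, 0, 0, 0]
2 pivots among 4 columns.
Only 2 < 4 pivot columns, so the columns are linearly dependent.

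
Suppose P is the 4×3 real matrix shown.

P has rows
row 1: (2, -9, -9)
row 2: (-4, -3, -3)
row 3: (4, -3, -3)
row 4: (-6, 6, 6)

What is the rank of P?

2

Row reduce to echelon form.
R2 ← R2 + (2)·R1: [0, -21, -21]
R3 ← R3 − (2)·R1: [0, 15, 15]
R4 ← R4 + (3)·R1: [0, -21, -21]
R3 ← R3 + (5/7)·R2: [0, 0, 0]
R4 ← R4 − R2: [0, 0, 0]
Echelon form has 2 nonzero rows, so rank(P) = 2.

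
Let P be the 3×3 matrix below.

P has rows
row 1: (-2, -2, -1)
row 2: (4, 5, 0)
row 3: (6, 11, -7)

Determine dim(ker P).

1

Row reduce to echelon form.
R2 ← R2 + (2)·R1: [0, 1, -2]
R3 ← R3 + (3)·R1: [0, 5, -10]
R3 ← R3 − (5)·R2: [0, 0, 0]
2 nonzero rows, so rank(P) = 2.
P has 3 columns; by rank–nullity, nullity = 3 − 2 = 1.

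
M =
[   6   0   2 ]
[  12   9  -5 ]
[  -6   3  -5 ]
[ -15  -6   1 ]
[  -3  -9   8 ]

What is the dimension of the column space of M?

2

Row reduce to echelon form.
R2 ← R2 − (2)·R1: [0, 9, -9]
R3 ← R3 + R1: [0, 3, -3]
R4 ← R4 + (5/2)·R1: [0, -6, 6]
R5 ← R5 + (1/2)·R1: [0, -9, 9]
R3 ← R3 − (1/3)·R2: [0, 0, 0]
R4 ← R4 + (2/3)·R2: [0, 0, 0]
R5 ← R5 + R2: [0, 0, 0]
Echelon form has 2 nonzero rows, so rank(M) = 2.
The column space has dimension equal to the rank: 2.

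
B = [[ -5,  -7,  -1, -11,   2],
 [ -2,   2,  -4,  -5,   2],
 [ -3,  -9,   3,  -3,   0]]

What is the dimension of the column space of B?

Row reduce to echelon form.
R2 ← R2 − (2/5)·R1: [0, 24/5, -18/5, -3/5, 6/5]
R3 ← R3 − (3/5)·R1: [0, -24/5, 18/5, 18/5, -6/5]
R3 ← R3 + R2: [0, 0, 0, 3, 0]
Echelon form has 3 nonzero rows, so rank(B) = 3.
The column space has dimension equal to the rank: 3.

3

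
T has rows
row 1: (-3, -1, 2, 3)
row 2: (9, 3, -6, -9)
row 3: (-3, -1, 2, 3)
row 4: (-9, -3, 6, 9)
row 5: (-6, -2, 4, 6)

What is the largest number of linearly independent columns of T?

Row reduce to echelon form.
R2 ← R2 + (3)·R1: [0, 0, 0, 0]
R3 ← R3 − R1: [0, 0, 0, 0]
R4 ← R4 − (3)·R1: [0, 0, 0, 0]
R5 ← R5 − (2)·R1: [0, 0, 0, 0]
Echelon form has 1 nonzero row, so rank(T) = 1.
The rank gives the maximum number of linearly independent columns: 1.

1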